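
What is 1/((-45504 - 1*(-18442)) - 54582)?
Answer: -1/81644 ≈ -1.2248e-5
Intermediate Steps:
1/((-45504 - 1*(-18442)) - 54582) = 1/((-45504 + 18442) - 54582) = 1/(-27062 - 54582) = 1/(-81644) = -1/81644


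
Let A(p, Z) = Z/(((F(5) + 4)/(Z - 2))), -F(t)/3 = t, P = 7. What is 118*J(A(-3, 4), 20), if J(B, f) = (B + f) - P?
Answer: 15930/11 ≈ 1448.2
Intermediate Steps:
F(t) = -3*t
A(p, Z) = Z*(2/11 - Z/11) (A(p, Z) = Z/(((-3*5 + 4)/(Z - 2))) = Z/(((-15 + 4)/(-2 + Z))) = Z/((-11/(-2 + Z))) = Z*(2/11 - Z/11))
J(B, f) = -7 + B + f (J(B, f) = (B + f) - 1*7 = (B + f) - 7 = -7 + B + f)
118*J(A(-3, 4), 20) = 118*(-7 + (1/11)*4*(2 - 1*4) + 20) = 118*(-7 + (1/11)*4*(2 - 4) + 20) = 118*(-7 + (1/11)*4*(-2) + 20) = 118*(-7 - 8/11 + 20) = 118*(135/11) = 15930/11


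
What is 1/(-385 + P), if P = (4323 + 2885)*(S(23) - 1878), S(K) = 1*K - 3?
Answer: -1/13392849 ≈ -7.4667e-8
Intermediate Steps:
S(K) = -3 + K (S(K) = K - 3 = -3 + K)
P = -13392464 (P = (4323 + 2885)*((-3 + 23) - 1878) = 7208*(20 - 1878) = 7208*(-1858) = -13392464)
1/(-385 + P) = 1/(-385 - 13392464) = 1/(-13392849) = -1/13392849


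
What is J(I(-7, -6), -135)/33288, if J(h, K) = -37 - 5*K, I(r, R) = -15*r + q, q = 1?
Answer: 319/16644 ≈ 0.019166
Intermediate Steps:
I(r, R) = 1 - 15*r (I(r, R) = -15*r + 1 = 1 - 15*r)
J(h, K) = -37 - 5*K
J(I(-7, -6), -135)/33288 = (-37 - 5*(-135))/33288 = (-37 + 675)*(1/33288) = 638*(1/33288) = 319/16644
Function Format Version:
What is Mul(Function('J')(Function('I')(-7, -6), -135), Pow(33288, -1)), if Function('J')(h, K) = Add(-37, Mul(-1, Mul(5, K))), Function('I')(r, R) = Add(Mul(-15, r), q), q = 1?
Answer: Rational(319, 16644) ≈ 0.019166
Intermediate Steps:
Function('I')(r, R) = Add(1, Mul(-15, r)) (Function('I')(r, R) = Add(Mul(-15, r), 1) = Add(1, Mul(-15, r)))
Function('J')(h, K) = Add(-37, Mul(-5, K))
Mul(Function('J')(Function('I')(-7, -6), -135), Pow(33288, -1)) = Mul(Add(-37, Mul(-5, -135)), Pow(33288, -1)) = Mul(Add(-37, 675), Rational(1, 33288)) = Mul(638, Rational(1, 33288)) = Rational(319, 16644)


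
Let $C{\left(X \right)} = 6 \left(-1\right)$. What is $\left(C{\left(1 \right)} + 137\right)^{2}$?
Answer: $17161$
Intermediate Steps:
$C{\left(X \right)} = -6$
$\left(C{\left(1 \right)} + 137\right)^{2} = \left(-6 + 137\right)^{2} = 131^{2} = 17161$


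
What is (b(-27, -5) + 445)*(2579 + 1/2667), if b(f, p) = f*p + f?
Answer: 543377326/381 ≈ 1.4262e+6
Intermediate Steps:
b(f, p) = f + f*p
(b(-27, -5) + 445)*(2579 + 1/2667) = (-27*(1 - 5) + 445)*(2579 + 1/2667) = (-27*(-4) + 445)*(2579 + 1/2667) = (108 + 445)*(6878194/2667) = 553*(6878194/2667) = 543377326/381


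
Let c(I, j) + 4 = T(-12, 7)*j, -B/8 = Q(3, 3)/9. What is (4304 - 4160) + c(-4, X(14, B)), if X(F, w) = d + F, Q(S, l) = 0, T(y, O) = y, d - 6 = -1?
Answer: -88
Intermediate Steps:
d = 5 (d = 6 - 1 = 5)
B = 0 (B = -0/9 = -8*0 = 0)
X(F, w) = 5 + F
c(I, j) = -4 - 12*j
(4304 - 4160) + c(-4, X(14, B)) = (4304 - 4160) + (-4 - 12*(5 + 14)) = 144 + (-4 - 12*19) = 144 + (-4 - 228) = 144 - 232 = -88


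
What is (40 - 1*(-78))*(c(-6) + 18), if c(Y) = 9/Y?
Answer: 1947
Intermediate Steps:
(40 - 1*(-78))*(c(-6) + 18) = (40 - 1*(-78))*(9/(-6) + 18) = (40 + 78)*(9*(-⅙) + 18) = 118*(-3/2 + 18) = 118*(33/2) = 1947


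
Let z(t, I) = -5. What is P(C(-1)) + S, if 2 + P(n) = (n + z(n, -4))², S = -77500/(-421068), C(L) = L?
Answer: 3598453/105267 ≈ 34.184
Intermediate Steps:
S = 19375/105267 (S = -77500*(-1/421068) = 19375/105267 ≈ 0.18406)
P(n) = -2 + (-5 + n)² (P(n) = -2 + (n - 5)² = -2 + (-5 + n)²)
P(C(-1)) + S = (-2 + (-5 - 1)²) + 19375/105267 = (-2 + (-6)²) + 19375/105267 = (-2 + 36) + 19375/105267 = 34 + 19375/105267 = 3598453/105267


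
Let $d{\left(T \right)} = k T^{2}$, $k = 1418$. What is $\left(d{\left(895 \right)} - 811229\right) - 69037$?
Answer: $1134973184$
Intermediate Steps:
$d{\left(T \right)} = 1418 T^{2}$
$\left(d{\left(895 \right)} - 811229\right) - 69037 = \left(1418 \cdot 895^{2} - 811229\right) - 69037 = \left(1418 \cdot 801025 - 811229\right) - 69037 = \left(1135853450 - 811229\right) - 69037 = 1135042221 - 69037 = 1134973184$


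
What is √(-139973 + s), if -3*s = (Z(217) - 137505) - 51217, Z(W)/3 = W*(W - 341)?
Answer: I*√451419/3 ≈ 223.96*I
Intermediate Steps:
Z(W) = 3*W*(-341 + W) (Z(W) = 3*(W*(W - 341)) = 3*(W*(-341 + W)) = 3*W*(-341 + W))
s = 269446/3 (s = -((3*217*(-341 + 217) - 137505) - 51217)/3 = -((3*217*(-124) - 137505) - 51217)/3 = -((-80724 - 137505) - 51217)/3 = -(-218229 - 51217)/3 = -⅓*(-269446) = 269446/3 ≈ 89815.)
√(-139973 + s) = √(-139973 + 269446/3) = √(-150473/3) = I*√451419/3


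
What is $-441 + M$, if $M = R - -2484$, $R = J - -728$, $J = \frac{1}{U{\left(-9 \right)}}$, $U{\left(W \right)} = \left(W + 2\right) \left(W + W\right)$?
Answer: $\frac{349147}{126} \approx 2771.0$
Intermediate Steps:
$U{\left(W \right)} = 2 W \left(2 + W\right)$ ($U{\left(W \right)} = \left(2 + W\right) 2 W = 2 W \left(2 + W\right)$)
$J = \frac{1}{126}$ ($J = \frac{1}{2 \left(-9\right) \left(2 - 9\right)} = \frac{1}{2 \left(-9\right) \left(-7\right)} = \frac{1}{126} \approx 0.0079365$)
$R = \frac{91729}{126}$ ($R = \frac{1}{126} - -728 = \frac{1}{126} + 728 = \frac{91729}{126} \approx 728.01$)
$M = \frac{404713}{126}$ ($M = \frac{91729}{126} - -2484 = \frac{91729}{126} + 2484 = \frac{404713}{126} \approx 3212.0$)
$-441 + M = -441 + \frac{404713}{126} = \frac{349147}{126}$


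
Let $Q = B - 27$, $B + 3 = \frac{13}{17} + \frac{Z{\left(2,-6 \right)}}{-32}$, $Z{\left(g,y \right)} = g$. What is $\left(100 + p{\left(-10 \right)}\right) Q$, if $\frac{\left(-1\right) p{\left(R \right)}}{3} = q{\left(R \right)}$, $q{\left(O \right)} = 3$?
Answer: $- \frac{725179}{272} \approx -2666.1$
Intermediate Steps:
$p{\left(R \right)} = -9$ ($p{\left(R \right)} = \left(-3\right) 3 = -9$)
$B = - \frac{625}{272}$ ($B = -3 + \left(\frac{13}{17} + \frac{2}{-32}\right) = -3 + \left(13 \cdot \frac{1}{17} + 2 \left(- \frac{1}{32}\right)\right) = -3 + \left(\frac{13}{17} - \frac{1}{16}\right) = -3 + \frac{191}{272} = - \frac{625}{272} \approx -2.2978$)
$Q = - \frac{7969}{272}$ ($Q = - \frac{625}{272} - 27 = - \frac{7969}{272} \approx -29.298$)
$\left(100 + p{\left(-10 \right)}\right) Q = \left(100 - 9\right) \left(- \frac{7969}{272}\right) = 91 \left(- \frac{7969}{272}\right) = - \frac{725179}{272}$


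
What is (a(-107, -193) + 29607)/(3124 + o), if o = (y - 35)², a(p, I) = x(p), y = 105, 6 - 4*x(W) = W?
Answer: 6973/1888 ≈ 3.6933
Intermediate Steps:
x(W) = 3/2 - W/4
a(p, I) = 3/2 - p/4
o = 4900 (o = (105 - 35)² = 70² = 4900)
(a(-107, -193) + 29607)/(3124 + o) = ((3/2 - ¼*(-107)) + 29607)/(3124 + 4900) = ((3/2 + 107/4) + 29607)/8024 = (113/4 + 29607)*(1/8024) = (118541/4)*(1/8024) = 6973/1888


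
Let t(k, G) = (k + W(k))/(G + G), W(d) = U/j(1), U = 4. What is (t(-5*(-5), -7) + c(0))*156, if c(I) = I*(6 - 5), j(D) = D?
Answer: -2262/7 ≈ -323.14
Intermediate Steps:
W(d) = 4 (W(d) = 4/1 = 4*1 = 4)
t(k, G) = (4 + k)/(2*G) (t(k, G) = (k + 4)/(G + G) = (4 + k)/((2*G)) = (4 + k)*(1/(2*G)) = (4 + k)/(2*G))
c(I) = I (c(I) = I*1 = I)
(t(-5*(-5), -7) + c(0))*156 = ((½)*(4 - 5*(-5))/(-7) + 0)*156 = ((½)*(-⅐)*(4 + 25) + 0)*156 = ((½)*(-⅐)*29 + 0)*156 = (-29/14 + 0)*156 = -29/14*156 = -2262/7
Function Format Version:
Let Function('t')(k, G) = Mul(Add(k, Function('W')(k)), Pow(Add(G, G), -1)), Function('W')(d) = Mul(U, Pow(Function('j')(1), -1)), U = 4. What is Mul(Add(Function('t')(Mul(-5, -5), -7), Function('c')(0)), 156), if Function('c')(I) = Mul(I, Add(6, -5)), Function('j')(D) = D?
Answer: Rational(-2262, 7) ≈ -323.14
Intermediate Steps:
Function('W')(d) = 4 (Function('W')(d) = Mul(4, Pow(1, -1)) = Mul(4, 1) = 4)
Function('t')(k, G) = Mul(Rational(1, 2), Pow(G, -1), Add(4, k)) (Function('t')(k, G) = Mul(Add(k, 4), Pow(Add(G, G), -1)) = Mul(Add(4, k), Pow(Mul(2, G), -1)) = Mul(Add(4, k), Mul(Rational(1, 2), Pow(G, -1))) = Mul(Rational(1, 2), Pow(G, -1), Add(4, k)))
Function('c')(I) = I (Function('c')(I) = Mul(I, 1) = I)
Mul(Add(Function('t')(Mul(-5, -5), -7), Function('c')(0)), 156) = Mul(Add(Mul(Rational(1, 2), Pow(-7, -1), Add(4, Mul(-5, -5))), 0), 156) = Mul(Add(Mul(Rational(1, 2), Rational(-1, 7), Add(4, 25)), 0), 156) = Mul(Add(Mul(Rational(1, 2), Rational(-1, 7), 29), 0), 156) = Mul(Add(Rational(-29, 14), 0), 156) = Mul(Rational(-29, 14), 156) = Rational(-2262, 7)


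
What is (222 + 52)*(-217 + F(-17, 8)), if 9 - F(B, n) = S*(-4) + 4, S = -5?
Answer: -63568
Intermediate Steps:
F(B, n) = -15 (F(B, n) = 9 - (-5*(-4) + 4) = 9 - (20 + 4) = 9 - 1*24 = 9 - 24 = -15)
(222 + 52)*(-217 + F(-17, 8)) = (222 + 52)*(-217 - 15) = 274*(-232) = -63568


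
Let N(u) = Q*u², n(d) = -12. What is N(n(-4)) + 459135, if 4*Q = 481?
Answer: 476451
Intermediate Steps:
Q = 481/4 (Q = (¼)*481 = 481/4 ≈ 120.25)
N(u) = 481*u²/4
N(n(-4)) + 459135 = (481/4)*(-12)² + 459135 = (481/4)*144 + 459135 = 17316 + 459135 = 476451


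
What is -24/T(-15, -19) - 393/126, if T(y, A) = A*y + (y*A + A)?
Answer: -73189/23142 ≈ -3.1626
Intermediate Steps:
T(y, A) = A + 2*A*y (T(y, A) = A*y + (A*y + A) = A*y + (A + A*y) = A + 2*A*y)
-24/T(-15, -19) - 393/126 = -24*(-1/(19*(1 + 2*(-15)))) - 393/126 = -24*(-1/(19*(1 - 30))) - 393*1/126 = -24/((-19*(-29))) - 131/42 = -24/551 - 131/42 = -73189/23142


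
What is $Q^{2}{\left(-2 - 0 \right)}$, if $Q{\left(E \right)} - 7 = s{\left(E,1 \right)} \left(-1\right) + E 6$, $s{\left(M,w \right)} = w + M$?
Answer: $16$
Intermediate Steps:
$s{\left(M,w \right)} = M + w$
$Q{\left(E \right)} = 6 + 5 E$ ($Q{\left(E \right)} = 7 + \left(\left(E + 1\right) \left(-1\right) + E 6\right) = 7 + \left(\left(1 + E\right) \left(-1\right) + 6 E\right) = 7 + \left(\left(-1 - E\right) + 6 E\right) = 7 + \left(-1 + 5 E\right) = 6 + 5 E$)
$Q^{2}{\left(-2 - 0 \right)} = \left(6 + 5 \left(-2 - 0\right)\right)^{2} = \left(6 + 5 \left(-2 + 0\right)\right)^{2} = \left(6 + 5 \left(-2\right)\right)^{2} = \left(6 - 10\right)^{2} = \left(-4\right)^{2} = 16$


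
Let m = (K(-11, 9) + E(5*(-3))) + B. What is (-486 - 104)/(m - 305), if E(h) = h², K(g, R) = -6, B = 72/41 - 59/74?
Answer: 358012/51603 ≈ 6.9378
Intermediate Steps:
B = 2909/3034 (B = 72*(1/41) - 59*1/74 = 72/41 - 59/74 = 2909/3034 ≈ 0.95880)
m = 667355/3034 (m = (-6 + (5*(-3))²) + 2909/3034 = (-6 + (-15)²) + 2909/3034 = (-6 + 225) + 2909/3034 = 219 + 2909/3034 = 667355/3034 ≈ 219.96)
(-486 - 104)/(m - 305) = (-486 - 104)/(667355/3034 - 305) = -590/(-258015/3034) = -590*(-3034/258015) = 358012/51603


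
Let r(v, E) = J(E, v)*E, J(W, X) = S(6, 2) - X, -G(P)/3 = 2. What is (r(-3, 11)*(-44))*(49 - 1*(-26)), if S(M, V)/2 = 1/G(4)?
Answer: -96800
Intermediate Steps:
G(P) = -6 (G(P) = -3*2 = -6)
S(M, V) = -⅓ (S(M, V) = 2/(-6) = 2*(-⅙) = -⅓)
J(W, X) = -⅓ - X
r(v, E) = E*(-⅓ - v) (r(v, E) = (-⅓ - v)*E = E*(-⅓ - v))
(r(-3, 11)*(-44))*(49 - 1*(-26)) = (-1*11*(⅓ - 3)*(-44))*(49 - 1*(-26)) = (-1*11*(-8/3)*(-44))*(49 + 26) = ((88/3)*(-44))*75 = -3872/3*75 = -96800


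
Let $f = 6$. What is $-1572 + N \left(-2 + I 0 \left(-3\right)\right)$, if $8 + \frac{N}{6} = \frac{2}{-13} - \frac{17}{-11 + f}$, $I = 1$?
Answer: $- \frac{98472}{65} \approx -1515.0$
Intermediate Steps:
$N = - \frac{1854}{65}$ ($N = -48 + 6 \left(\frac{2}{-13} - \frac{17}{-11 + 6}\right) = -48 + 6 \left(2 \left(- \frac{1}{13}\right) - \frac{17}{-5}\right) = -48 + 6 \left(- \frac{2}{13} - - \frac{17}{5}\right) = -48 + 6 \left(- \frac{2}{13} + \frac{17}{5}\right) = -48 + 6 \cdot \frac{211}{65} = -48 + \frac{1266}{65} = - \frac{1854}{65} \approx -28.523$)
$-1572 + N \left(-2 + I 0 \left(-3\right)\right) = -1572 - \frac{1854 \left(-2 + 1 \cdot 0 \left(-3\right)\right)}{65} = -1572 - \frac{1854 \left(-2 + 1 \cdot 0\right)}{65} = -1572 - \frac{1854 \left(-2 + 0\right)}{65} = -1572 - - \frac{3708}{65} = -1572 + \frac{3708}{65} = - \frac{98472}{65}$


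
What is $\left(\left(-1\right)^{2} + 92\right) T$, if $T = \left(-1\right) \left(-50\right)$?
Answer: $4650$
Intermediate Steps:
$T = 50$
$\left(\left(-1\right)^{2} + 92\right) T = \left(\left(-1\right)^{2} + 92\right) 50 = \left(1 + 92\right) 50 = 93 \cdot 50 = 4650$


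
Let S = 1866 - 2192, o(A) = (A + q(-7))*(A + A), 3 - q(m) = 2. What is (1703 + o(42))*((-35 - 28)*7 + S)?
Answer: -4076605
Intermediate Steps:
q(m) = 1 (q(m) = 3 - 1*2 = 3 - 2 = 1)
o(A) = 2*A*(1 + A) (o(A) = (A + 1)*(A + A) = (1 + A)*(2*A) = 2*A*(1 + A))
S = -326
(1703 + o(42))*((-35 - 28)*7 + S) = (1703 + 2*42*(1 + 42))*((-35 - 28)*7 - 326) = (1703 + 2*42*43)*(-63*7 - 326) = (1703 + 3612)*(-441 - 326) = 5315*(-767) = -4076605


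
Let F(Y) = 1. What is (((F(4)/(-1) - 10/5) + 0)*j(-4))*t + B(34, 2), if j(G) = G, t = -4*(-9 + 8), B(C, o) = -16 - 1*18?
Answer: 14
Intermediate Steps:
B(C, o) = -34 (B(C, o) = -16 - 18 = -34)
t = 4 (t = -4*(-1) = 4)
(((F(4)/(-1) - 10/5) + 0)*j(-4))*t + B(34, 2) = (((1/(-1) - 10/5) + 0)*(-4))*4 - 34 = (((1*(-1) - 10*1/5) + 0)*(-4))*4 - 34 = (((-1 - 2) + 0)*(-4))*4 - 34 = ((-3 + 0)*(-4))*4 - 34 = -3*(-4)*4 - 34 = 12*4 - 34 = 48 - 34 = 14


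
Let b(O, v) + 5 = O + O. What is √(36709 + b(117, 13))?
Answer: √36938 ≈ 192.19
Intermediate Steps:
b(O, v) = -5 + 2*O (b(O, v) = -5 + (O + O) = -5 + 2*O)
√(36709 + b(117, 13)) = √(36709 + (-5 + 2*117)) = √(36709 + (-5 + 234)) = √(36709 + 229) = √36938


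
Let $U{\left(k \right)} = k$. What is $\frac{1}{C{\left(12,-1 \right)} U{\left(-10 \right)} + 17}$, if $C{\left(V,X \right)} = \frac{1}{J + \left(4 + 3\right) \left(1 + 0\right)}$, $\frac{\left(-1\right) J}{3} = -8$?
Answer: $\frac{31}{517} \approx 0.059961$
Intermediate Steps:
$J = 24$ ($J = \left(-3\right) \left(-8\right) = 24$)
$C{\left(V,X \right)} = \frac{1}{31}$ ($C{\left(V,X \right)} = \frac{1}{24 + \left(4 + 3\right) \left(1 + 0\right)} = \frac{1}{24 + 7 \cdot 1} = \frac{1}{24 + 7} = \frac{1}{31}$)
$\frac{1}{C{\left(12,-1 \right)} U{\left(-10 \right)} + 17} = \frac{1}{\frac{1}{31} \left(-10\right) + 17} = \frac{1}{- \frac{10}{31} + 17} = \frac{1}{\frac{517}{31}} = \frac{31}{517}$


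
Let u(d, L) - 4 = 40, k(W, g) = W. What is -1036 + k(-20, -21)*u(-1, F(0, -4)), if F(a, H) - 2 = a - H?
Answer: -1916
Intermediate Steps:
F(a, H) = 2 + a - H (F(a, H) = 2 + (a - H) = 2 + a - H)
u(d, L) = 44 (u(d, L) = 4 + 40 = 44)
-1036 + k(-20, -21)*u(-1, F(0, -4)) = -1036 - 20*44 = -1036 - 880 = -1916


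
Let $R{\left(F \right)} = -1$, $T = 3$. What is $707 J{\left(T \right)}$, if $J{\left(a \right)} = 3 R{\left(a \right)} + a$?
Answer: $0$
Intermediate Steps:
$J{\left(a \right)} = -3 + a$ ($J{\left(a \right)} = 3 \left(-1\right) + a = -3 + a$)
$707 J{\left(T \right)} = 707 \left(-3 + 3\right) = 707 \cdot 0 = 0$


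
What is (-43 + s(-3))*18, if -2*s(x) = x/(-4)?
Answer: -3123/4 ≈ -780.75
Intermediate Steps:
s(x) = x/8 (s(x) = -x/(2*(-4)) = -x*(-1)/(2*4) = -(-1)*x/8 = x/8)
(-43 + s(-3))*18 = (-43 + (1/8)*(-3))*18 = (-43 - 3/8)*18 = -347/8*18 = -3123/4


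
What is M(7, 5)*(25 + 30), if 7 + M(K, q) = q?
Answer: -110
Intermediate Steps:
M(K, q) = -7 + q
M(7, 5)*(25 + 30) = (-7 + 5)*(25 + 30) = -2*55 = -110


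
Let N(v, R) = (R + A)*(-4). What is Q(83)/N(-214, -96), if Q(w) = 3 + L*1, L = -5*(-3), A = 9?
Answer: 3/58 ≈ 0.051724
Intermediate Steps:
N(v, R) = -36 - 4*R (N(v, R) = (R + 9)*(-4) = (9 + R)*(-4) = -36 - 4*R)
L = 15
Q(w) = 18 (Q(w) = 3 + 15*1 = 3 + 15 = 18)
Q(83)/N(-214, -96) = 18/(-36 - 4*(-96)) = 18/(-36 + 384) = 18/348 = 18*(1/348) = 3/58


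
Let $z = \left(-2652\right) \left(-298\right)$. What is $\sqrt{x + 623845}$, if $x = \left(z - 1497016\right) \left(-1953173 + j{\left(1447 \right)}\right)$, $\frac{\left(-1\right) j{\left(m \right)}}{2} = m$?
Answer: $\sqrt{1382392294085} \approx 1.1758 \cdot 10^{6}$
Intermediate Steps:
$j{\left(m \right)} = - 2 m$
$z = 790296$
$x = 1382391670240$ ($x = \left(790296 - 1497016\right) \left(-1953173 - 2894\right) = - 706720 \left(-1953173 - 2894\right) = \left(-706720\right) \left(-1956067\right) = 1382391670240$)
$\sqrt{x + 623845} = \sqrt{1382391670240 + 623845} = \sqrt{1382392294085}$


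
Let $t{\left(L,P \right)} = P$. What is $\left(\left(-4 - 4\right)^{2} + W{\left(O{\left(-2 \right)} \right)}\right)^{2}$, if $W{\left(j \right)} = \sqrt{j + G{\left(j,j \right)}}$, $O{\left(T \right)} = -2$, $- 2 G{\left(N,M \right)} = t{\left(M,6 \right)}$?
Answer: $\left(64 + i \sqrt{5}\right)^{2} \approx 4091.0 + 286.22 i$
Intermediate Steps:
$G{\left(N,M \right)} = -3$ ($G{\left(N,M \right)} = \left(- \frac{1}{2}\right) 6 = -3$)
$W{\left(j \right)} = \sqrt{-3 + j}$ ($W{\left(j \right)} = \sqrt{j - 3} = \sqrt{-3 + j}$)
$\left(\left(-4 - 4\right)^{2} + W{\left(O{\left(-2 \right)} \right)}\right)^{2} = \left(\left(-4 - 4\right)^{2} + \sqrt{-3 - 2}\right)^{2} = \left(\left(-8\right)^{2} + \sqrt{-5}\right)^{2} = \left(64 + i \sqrt{5}\right)^{2}$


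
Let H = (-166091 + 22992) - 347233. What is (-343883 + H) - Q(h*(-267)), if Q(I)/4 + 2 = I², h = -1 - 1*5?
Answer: -11099823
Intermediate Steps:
h = -6 (h = -1 - 5 = -6)
H = -490332 (H = -143099 - 347233 = -490332)
Q(I) = -8 + 4*I²
(-343883 + H) - Q(h*(-267)) = (-343883 - 490332) - (-8 + 4*(-6*(-267))²) = -834215 - (-8 + 4*1602²) = -834215 - (-8 + 4*2566404) = -834215 - (-8 + 10265616) = -834215 - 1*10265608 = -834215 - 10265608 = -11099823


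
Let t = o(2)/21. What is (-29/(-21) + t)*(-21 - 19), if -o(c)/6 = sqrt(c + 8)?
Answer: -1160/21 + 80*sqrt(10)/7 ≈ -19.098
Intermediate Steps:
o(c) = -6*sqrt(8 + c) (o(c) = -6*sqrt(c + 8) = -6*sqrt(8 + c))
t = -2*sqrt(10)/7 (t = -6*sqrt(8 + 2)/21 = -6*sqrt(10)*(1/21) = -2*sqrt(10)/7 ≈ -0.90351)
(-29/(-21) + t)*(-21 - 19) = (-29/(-21) - 2*sqrt(10)/7)*(-21 - 19) = (-29*(-1/21) - 2*sqrt(10)/7)*(-40) = (29/21 - 2*sqrt(10)/7)*(-40) = -1160/21 + 80*sqrt(10)/7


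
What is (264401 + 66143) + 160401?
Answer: 490945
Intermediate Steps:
(264401 + 66143) + 160401 = 330544 + 160401 = 490945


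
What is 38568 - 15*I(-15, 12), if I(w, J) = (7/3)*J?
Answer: 38148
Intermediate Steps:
I(w, J) = 7*J/3 (I(w, J) = (7*(⅓))*J = 7*J/3)
38568 - 15*I(-15, 12) = 38568 - 15*(7/3)*12 = 38568 - 15*28 = 38568 - 1*420 = 38568 - 420 = 38148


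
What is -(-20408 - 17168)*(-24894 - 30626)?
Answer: -2086219520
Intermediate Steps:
-(-20408 - 17168)*(-24894 - 30626) = -(-37576)*(-55520) = -1*2086219520 = -2086219520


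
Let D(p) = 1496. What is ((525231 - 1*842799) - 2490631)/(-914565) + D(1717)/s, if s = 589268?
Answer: 414037499393/134730972105 ≈ 3.0731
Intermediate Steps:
((525231 - 1*842799) - 2490631)/(-914565) + D(1717)/s = ((525231 - 1*842799) - 2490631)/(-914565) + 1496/589268 = ((525231 - 842799) - 2490631)*(-1/914565) + 1496*(1/589268) = (-317568 - 2490631)*(-1/914565) + 374/147317 = -2808199*(-1/914565) + 374/147317 = 2808199/914565 + 374/147317 = 414037499393/134730972105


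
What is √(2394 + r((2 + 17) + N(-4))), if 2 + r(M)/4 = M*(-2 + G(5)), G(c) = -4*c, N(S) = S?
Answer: √1066 ≈ 32.650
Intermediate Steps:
r(M) = -8 - 88*M (r(M) = -8 + 4*(M*(-2 - 4*5)) = -8 + 4*(M*(-2 - 20)) = -8 + 4*(M*(-22)) = -8 + 4*(-22*M) = -8 - 88*M)
√(2394 + r((2 + 17) + N(-4))) = √(2394 + (-8 - 88*((2 + 17) - 4))) = √(2394 + (-8 - 88*(19 - 4))) = √(2394 + (-8 - 88*15)) = √(2394 + (-8 - 1320)) = √(2394 - 1328) = √1066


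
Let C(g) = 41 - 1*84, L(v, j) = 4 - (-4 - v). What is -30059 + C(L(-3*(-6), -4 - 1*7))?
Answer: -30102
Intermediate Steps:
L(v, j) = 8 + v (L(v, j) = 4 + (4 + v) = 8 + v)
C(g) = -43 (C(g) = 41 - 84 = -43)
-30059 + C(L(-3*(-6), -4 - 1*7)) = -30059 - 43 = -30102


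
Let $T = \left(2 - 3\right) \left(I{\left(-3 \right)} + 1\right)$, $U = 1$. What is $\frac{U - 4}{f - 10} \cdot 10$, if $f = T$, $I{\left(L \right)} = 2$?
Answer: $\frac{30}{13} \approx 2.3077$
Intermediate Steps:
$T = -3$ ($T = \left(2 - 3\right) \left(2 + 1\right) = \left(-1\right) 3 = -3$)
$f = -3$
$\frac{U - 4}{f - 10} \cdot 10 = \frac{1 - 4}{-3 - 10} \cdot 10 = - \frac{3}{-13} \cdot 10 = \left(-3\right) \left(- \frac{1}{13}\right) 10 = \frac{3}{13} \cdot 10 = \frac{30}{13}$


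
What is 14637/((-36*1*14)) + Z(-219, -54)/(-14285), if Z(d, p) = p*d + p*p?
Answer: -10310453/342840 ≈ -30.074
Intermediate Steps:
Z(d, p) = p² + d*p (Z(d, p) = d*p + p² = p² + d*p)
14637/((-36*1*14)) + Z(-219, -54)/(-14285) = 14637/((-36*1*14)) - 54*(-219 - 54)/(-14285) = 14637/((-36*14)) - 54*(-273)*(-1/14285) = 14637/(-504) + 14742*(-1/14285) = 14637*(-1/504) - 14742/14285 = -697/24 - 14742/14285 = -10310453/342840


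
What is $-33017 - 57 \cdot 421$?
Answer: $-57014$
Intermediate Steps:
$-33017 - 57 \cdot 421 = -33017 - 23997 = -57014$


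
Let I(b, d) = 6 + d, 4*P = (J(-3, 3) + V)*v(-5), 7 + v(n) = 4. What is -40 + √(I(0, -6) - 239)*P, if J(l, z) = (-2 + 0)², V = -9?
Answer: -40 + 15*I*√239/4 ≈ -40.0 + 57.974*I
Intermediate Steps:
v(n) = -3 (v(n) = -7 + 4 = -3)
J(l, z) = 4 (J(l, z) = (-2)² = 4)
P = 15/4 (P = ((4 - 9)*(-3))/4 = (-5*(-3))/4 = (¼)*15 = 15/4 ≈ 3.7500)
-40 + √(I(0, -6) - 239)*P = -40 + √((6 - 6) - 239)*(15/4) = -40 + √(0 - 239)*(15/4) = -40 + √(-239)*(15/4) = -40 + (I*√239)*(15/4) = -40 + 15*I*√239/4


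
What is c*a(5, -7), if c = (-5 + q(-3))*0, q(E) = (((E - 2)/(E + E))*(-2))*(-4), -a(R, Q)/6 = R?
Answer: 0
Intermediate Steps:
a(R, Q) = -6*R
q(E) = 4*(-2 + E)/E (q(E) = (((-2 + E)/((2*E)))*(-2))*(-4) = (((-2 + E)*(1/(2*E)))*(-2))*(-4) = (((-2 + E)/(2*E))*(-2))*(-4) = -(-2 + E)/E*(-4) = 4*(-2 + E)/E)
c = 0 (c = (-5 + (4 - 8/(-3)))*0 = (-5 + (4 - 8*(-⅓)))*0 = (-5 + (4 + 8/3))*0 = (-5 + 20/3)*0 = (5/3)*0 = 0)
c*a(5, -7) = 0*(-6*5) = 0*(-30) = 0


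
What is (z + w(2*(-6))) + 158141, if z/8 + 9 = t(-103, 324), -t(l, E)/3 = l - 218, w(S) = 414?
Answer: 166187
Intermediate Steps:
t(l, E) = 654 - 3*l (t(l, E) = -3*(l - 218) = -3*(-218 + l) = 654 - 3*l)
z = 7632 (z = -72 + 8*(654 - 3*(-103)) = -72 + 8*(654 + 309) = -72 + 8*963 = -72 + 7704 = 7632)
(z + w(2*(-6))) + 158141 = (7632 + 414) + 158141 = 8046 + 158141 = 166187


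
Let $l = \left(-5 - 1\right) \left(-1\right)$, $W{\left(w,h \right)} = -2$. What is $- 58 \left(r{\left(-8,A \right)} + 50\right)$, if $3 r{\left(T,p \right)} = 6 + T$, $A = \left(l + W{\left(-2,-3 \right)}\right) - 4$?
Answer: $- \frac{8584}{3} \approx -2861.3$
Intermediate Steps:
$l = 6$ ($l = \left(-6\right) \left(-1\right) = 6$)
$A = 0$ ($A = \left(6 - 2\right) - 4 = 4 - 4 = 0$)
$r{\left(T,p \right)} = 2 + \frac{T}{3}$ ($r{\left(T,p \right)} = \frac{6 + T}{3} = 2 + \frac{T}{3}$)
$- 58 \left(r{\left(-8,A \right)} + 50\right) = - 58 \left(\left(2 + \frac{1}{3} \left(-8\right)\right) + 50\right) = - 58 \left(\left(2 - \frac{8}{3}\right) + 50\right) = - 58 \left(- \frac{2}{3} + 50\right) = \left(-58\right) \frac{148}{3} = - \frac{8584}{3}$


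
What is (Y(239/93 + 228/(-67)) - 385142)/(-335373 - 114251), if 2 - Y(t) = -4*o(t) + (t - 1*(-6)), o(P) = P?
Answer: 799953433/933869048 ≈ 0.85660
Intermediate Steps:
Y(t) = -4 + 3*t (Y(t) = 2 - (-4*t + (t - 1*(-6))) = 2 - (-4*t + (t + 6)) = 2 - (-4*t + (6 + t)) = 2 - (6 - 3*t) = 2 + (-6 + 3*t) = -4 + 3*t)
(Y(239/93 + 228/(-67)) - 385142)/(-335373 - 114251) = ((-4 + 3*(239/93 + 228/(-67))) - 385142)/(-335373 - 114251) = ((-4 + 3*(239*(1/93) + 228*(-1/67))) - 385142)/(-449624) = ((-4 + 3*(239/93 - 228/67)) - 385142)*(-1/449624) = ((-4 + 3*(-5191/6231)) - 385142)*(-1/449624) = ((-4 - 5191/2077) - 385142)*(-1/449624) = (-13499/2077 - 385142)*(-1/449624) = -799953433/2077*(-1/449624) = 799953433/933869048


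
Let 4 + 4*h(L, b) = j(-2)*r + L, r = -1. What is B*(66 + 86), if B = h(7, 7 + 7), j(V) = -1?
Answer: 152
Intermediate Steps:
h(L, b) = -3/4 + L/4 (h(L, b) = -1 + (-1*(-1) + L)/4 = -1 + (1 + L)/4 = -1 + (1/4 + L/4) = -3/4 + L/4)
B = 1 (B = -3/4 + (1/4)*7 = -3/4 + 7/4 = 1)
B*(66 + 86) = 1*(66 + 86) = 1*152 = 152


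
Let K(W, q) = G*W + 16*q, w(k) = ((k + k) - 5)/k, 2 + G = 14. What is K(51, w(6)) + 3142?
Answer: 11318/3 ≈ 3772.7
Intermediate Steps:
G = 12 (G = -2 + 14 = 12)
w(k) = (-5 + 2*k)/k (w(k) = (2*k - 5)/k = (-5 + 2*k)/k)
K(W, q) = 12*W + 16*q
K(51, w(6)) + 3142 = (12*51 + 16*(2 - 5/6)) + 3142 = (612 + 16*(2 - 5*⅙)) + 3142 = (612 + 16*(2 - ⅚)) + 3142 = (612 + 16*(7/6)) + 3142 = (612 + 56/3) + 3142 = 1892/3 + 3142 = 11318/3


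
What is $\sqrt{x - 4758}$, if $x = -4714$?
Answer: $16 i \sqrt{37} \approx 97.324 i$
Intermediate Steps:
$\sqrt{x - 4758} = \sqrt{-4714 - 4758} = \sqrt{-9472} = 16 i \sqrt{37}$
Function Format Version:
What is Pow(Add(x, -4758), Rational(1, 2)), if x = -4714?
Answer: Mul(16, I, Pow(37, Rational(1, 2))) ≈ Mul(97.324, I)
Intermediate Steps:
Pow(Add(x, -4758), Rational(1, 2)) = Pow(Add(-4714, -4758), Rational(1, 2)) = Pow(-9472, Rational(1, 2)) = Mul(16, I, Pow(37, Rational(1, 2)))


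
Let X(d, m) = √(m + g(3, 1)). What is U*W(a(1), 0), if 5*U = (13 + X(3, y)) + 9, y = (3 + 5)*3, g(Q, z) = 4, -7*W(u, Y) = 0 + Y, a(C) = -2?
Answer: 0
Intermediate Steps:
W(u, Y) = -Y/7 (W(u, Y) = -(0 + Y)/7 = -Y/7)
y = 24 (y = 8*3 = 24)
X(d, m) = √(4 + m) (X(d, m) = √(m + 4) = √(4 + m))
U = 22/5 + 2*√7/5 (U = ((13 + √(4 + 24)) + 9)/5 = ((13 + √28) + 9)/5 = ((13 + 2*√7) + 9)/5 = (22 + 2*√7)/5 = 22/5 + 2*√7/5 ≈ 5.4583)
U*W(a(1), 0) = (22/5 + 2*√7/5)*(-⅐*0) = (22/5 + 2*√7/5)*0 = 0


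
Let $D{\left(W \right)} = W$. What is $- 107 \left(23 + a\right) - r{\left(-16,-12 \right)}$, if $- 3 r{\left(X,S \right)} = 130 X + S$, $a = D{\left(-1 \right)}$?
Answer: $- \frac{9154}{3} \approx -3051.3$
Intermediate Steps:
$a = -1$
$r{\left(X,S \right)} = - \frac{130 X}{3} - \frac{S}{3}$ ($r{\left(X,S \right)} = - \frac{130 X + S}{3} = - \frac{S + 130 X}{3} = - \frac{130 X}{3} - \frac{S}{3}$)
$- 107 \left(23 + a\right) - r{\left(-16,-12 \right)} = - 107 \left(23 - 1\right) - \left(\left(- \frac{130}{3}\right) \left(-16\right) - -4\right) = \left(-107\right) 22 - \left(\frac{2080}{3} + 4\right) = -2354 - \frac{2092}{3} = - \frac{9154}{3}$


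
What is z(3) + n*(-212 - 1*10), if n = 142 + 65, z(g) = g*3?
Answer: -45945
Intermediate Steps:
z(g) = 3*g
n = 207
z(3) + n*(-212 - 1*10) = 3*3 + 207*(-212 - 1*10) = 9 + 207*(-212 - 10) = 9 + 207*(-222) = 9 - 45954 = -45945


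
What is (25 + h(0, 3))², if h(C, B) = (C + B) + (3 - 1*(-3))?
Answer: 1156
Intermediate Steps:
h(C, B) = 6 + B + C (h(C, B) = (B + C) + (3 + 3) = (B + C) + 6 = 6 + B + C)
(25 + h(0, 3))² = (25 + (6 + 3 + 0))² = (25 + 9)² = 34² = 1156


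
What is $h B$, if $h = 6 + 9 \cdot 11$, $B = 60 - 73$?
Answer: $-1365$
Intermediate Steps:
$B = -13$ ($B = 60 - 73 = -13$)
$h = 105$ ($h = 6 + 99 = 105$)
$h B = 105 \left(-13\right) = -1365$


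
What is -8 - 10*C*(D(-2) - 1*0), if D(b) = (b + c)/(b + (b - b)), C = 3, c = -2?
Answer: -68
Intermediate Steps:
D(b) = (-2 + b)/b (D(b) = (b - 2)/(b + (b - b)) = (-2 + b)/(b + 0) = (-2 + b)/b)
-8 - 10*C*(D(-2) - 1*0) = -8 - 30*((-2 - 2)/(-2) - 1*0) = -8 - 30*(-½*(-4) + 0) = -8 - 30*(2 + 0) = -8 - 30*2 = -8 - 10*6 = -8 - 60 = -68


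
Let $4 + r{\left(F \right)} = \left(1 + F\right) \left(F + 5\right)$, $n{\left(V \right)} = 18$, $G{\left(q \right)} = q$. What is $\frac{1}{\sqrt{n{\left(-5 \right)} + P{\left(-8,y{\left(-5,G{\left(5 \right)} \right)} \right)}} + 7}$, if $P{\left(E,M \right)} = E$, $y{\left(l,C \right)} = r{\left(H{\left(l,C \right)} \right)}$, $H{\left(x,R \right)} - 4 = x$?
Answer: $\frac{7}{39} - \frac{\sqrt{10}}{39} \approx 0.098403$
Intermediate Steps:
$H{\left(x,R \right)} = 4 + x$
$r{\left(F \right)} = -4 + \left(1 + F\right) \left(5 + F\right)$ ($r{\left(F \right)} = -4 + \left(1 + F\right) \left(F + 5\right) = -4 + \left(1 + F\right) \left(5 + F\right)$)
$y{\left(l,C \right)} = 25 + \left(4 + l\right)^{2} + 6 l$ ($y{\left(l,C \right)} = 1 + \left(4 + l\right)^{2} + 6 \left(4 + l\right) = 1 + \left(4 + l\right)^{2} + \left(24 + 6 l\right) = 25 + \left(4 + l\right)^{2} + 6 l$)
$\frac{1}{\sqrt{n{\left(-5 \right)} + P{\left(-8,y{\left(-5,G{\left(5 \right)} \right)} \right)}} + 7} = \frac{1}{\sqrt{18 - 8} + 7} = \frac{1}{\sqrt{10} + 7} = \frac{1}{7 + \sqrt{10}}$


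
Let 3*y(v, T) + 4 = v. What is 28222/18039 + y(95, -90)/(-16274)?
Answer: 458737645/293566686 ≈ 1.5626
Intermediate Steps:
y(v, T) = -4/3 + v/3
28222/18039 + y(95, -90)/(-16274) = 28222/18039 + (-4/3 + (⅓)*95)/(-16274) = 28222*(1/18039) + (-4/3 + 95/3)*(-1/16274) = 28222/18039 + (91/3)*(-1/16274) = 28222/18039 - 91/48822 = 458737645/293566686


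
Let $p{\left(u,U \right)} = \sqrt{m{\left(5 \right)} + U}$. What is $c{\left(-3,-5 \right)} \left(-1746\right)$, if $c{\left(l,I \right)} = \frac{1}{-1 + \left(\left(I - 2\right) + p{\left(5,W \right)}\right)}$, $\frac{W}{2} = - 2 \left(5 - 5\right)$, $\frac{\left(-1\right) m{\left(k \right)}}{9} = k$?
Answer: $\frac{13968}{109} + \frac{5238 i \sqrt{5}}{109} \approx 128.15 + 107.45 i$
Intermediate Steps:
$m{\left(k \right)} = - 9 k$
$W = 0$ ($W = 2 \left(- 2 \left(5 - 5\right)\right) = 2 \left(\left(-2\right) 0\right) = 2 \cdot 0 = 0$)
$p{\left(u,U \right)} = \sqrt{-45 + U}$ ($p{\left(u,U \right)} = \sqrt{\left(-9\right) 5 + U} = \sqrt{-45 + U}$)
$c{\left(l,I \right)} = \frac{1}{-3 + I + 3 i \sqrt{5}}$ ($c{\left(l,I \right)} = \frac{1}{-1 + \left(\left(I - 2\right) + \sqrt{-45 + 0}\right)} = \frac{1}{-1 + \left(\left(-2 + I\right) + \sqrt{-45}\right)} = \frac{1}{-1 + \left(\left(-2 + I\right) + 3 i \sqrt{5}\right)} = \frac{1}{-1 + \left(-2 + I + 3 i \sqrt{5}\right)} = \frac{1}{-3 + I + 3 i \sqrt{5}}$)
$c{\left(-3,-5 \right)} \left(-1746\right) = \frac{1}{-3 - 5 + 3 i \sqrt{5}} \left(-1746\right) = \frac{1}{-8 + 3 i \sqrt{5}} \left(-1746\right) = - \frac{1746}{-8 + 3 i \sqrt{5}}$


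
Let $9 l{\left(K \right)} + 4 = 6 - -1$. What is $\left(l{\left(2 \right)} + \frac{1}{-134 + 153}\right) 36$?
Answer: $\frac{264}{19} \approx 13.895$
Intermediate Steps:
$l{\left(K \right)} = \frac{1}{3}$ ($l{\left(K \right)} = - \frac{4}{9} + \frac{6 - -1}{9} = - \frac{4}{9} + \frac{6 + 1}{9} = - \frac{4}{9} + \frac{1}{9} \cdot 7 = - \frac{4}{9} + \frac{7}{9} = \frac{1}{3}$)
$\left(l{\left(2 \right)} + \frac{1}{-134 + 153}\right) 36 = \left(\frac{1}{3} + \frac{1}{-134 + 153}\right) 36 = \left(\frac{1}{3} + \frac{1}{19}\right) 36 = \frac{22}{57} \cdot 36 = \frac{264}{19}$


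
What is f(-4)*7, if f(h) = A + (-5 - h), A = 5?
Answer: 28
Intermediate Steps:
f(h) = -h (f(h) = 5 + (-5 - h) = -h)
f(-4)*7 = -1*(-4)*7 = 4*7 = 28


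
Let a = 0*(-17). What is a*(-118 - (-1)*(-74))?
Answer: 0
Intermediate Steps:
a = 0
a*(-118 - (-1)*(-74)) = 0*(-118 - (-1)*(-74)) = 0*(-118 - 1*74) = 0*(-118 - 74) = 0*(-192) = 0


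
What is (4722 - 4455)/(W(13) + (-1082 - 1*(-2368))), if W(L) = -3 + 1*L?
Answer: 89/432 ≈ 0.20602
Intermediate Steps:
W(L) = -3 + L
(4722 - 4455)/(W(13) + (-1082 - 1*(-2368))) = (4722 - 4455)/((-3 + 13) + (-1082 - 1*(-2368))) = 267/(10 + (-1082 + 2368)) = 267/(10 + 1286) = 267/1296 = 267*(1/1296) = 89/432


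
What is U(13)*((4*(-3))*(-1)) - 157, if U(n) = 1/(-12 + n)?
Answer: -145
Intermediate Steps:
U(13)*((4*(-3))*(-1)) - 157 = ((4*(-3))*(-1))/(-12 + 13) - 157 = (-12*(-1))/1 - 157 = 1*12 - 157 = 12 - 157 = -145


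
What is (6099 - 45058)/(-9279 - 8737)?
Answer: 38959/18016 ≈ 2.1625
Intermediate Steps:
(6099 - 45058)/(-9279 - 8737) = -38959/(-18016) = -38959*(-1/18016) = 38959/18016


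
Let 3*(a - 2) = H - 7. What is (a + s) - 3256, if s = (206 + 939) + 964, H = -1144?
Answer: -4586/3 ≈ -1528.7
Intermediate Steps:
a = -1145/3 (a = 2 + (-1144 - 7)/3 = 2 + (1/3)*(-1151) = 2 - 1151/3 = -1145/3 ≈ -381.67)
s = 2109 (s = 1145 + 964 = 2109)
(a + s) - 3256 = (-1145/3 + 2109) - 3256 = 5182/3 - 3256 = -4586/3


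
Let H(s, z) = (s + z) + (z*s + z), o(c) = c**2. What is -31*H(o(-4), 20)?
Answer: -11656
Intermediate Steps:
H(s, z) = s + 2*z + s*z (H(s, z) = (s + z) + (s*z + z) = (s + z) + (z + s*z) = s + 2*z + s*z)
-31*H(o(-4), 20) = -31*((-4)**2 + 2*20 + (-4)**2*20) = -31*(16 + 40 + 16*20) = -31*(16 + 40 + 320) = -31*376 = -11656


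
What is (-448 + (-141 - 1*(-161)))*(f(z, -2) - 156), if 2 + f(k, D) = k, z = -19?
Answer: 75756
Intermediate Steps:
f(k, D) = -2 + k
(-448 + (-141 - 1*(-161)))*(f(z, -2) - 156) = (-448 + (-141 - 1*(-161)))*((-2 - 19) - 156) = (-448 + (-141 + 161))*(-21 - 156) = (-448 + 20)*(-177) = -428*(-177) = 75756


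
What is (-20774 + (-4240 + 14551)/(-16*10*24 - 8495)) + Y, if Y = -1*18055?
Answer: -478966026/12335 ≈ -38830.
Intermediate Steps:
Y = -18055
(-20774 + (-4240 + 14551)/(-16*10*24 - 8495)) + Y = (-20774 + (-4240 + 14551)/(-16*10*24 - 8495)) - 18055 = (-20774 + 10311/(-160*24 - 8495)) - 18055 = (-20774 + 10311/(-3840 - 8495)) - 18055 = (-20774 + 10311/(-12335)) - 18055 = (-20774 + 10311*(-1/12335)) - 18055 = (-20774 - 10311/12335) - 18055 = -256257601/12335 - 18055 = -478966026/12335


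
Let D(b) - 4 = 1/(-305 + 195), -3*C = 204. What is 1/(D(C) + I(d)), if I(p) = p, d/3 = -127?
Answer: -110/41471 ≈ -0.0026525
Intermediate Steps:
d = -381 (d = 3*(-127) = -381)
C = -68 (C = -1/3*204 = -68)
D(b) = 439/110 (D(b) = 4 + 1/(-305 + 195) = 4 + 1/(-110) = 4 - 1/110 = 439/110)
1/(D(C) + I(d)) = 1/(439/110 - 381) = 1/(-41471/110) = -110/41471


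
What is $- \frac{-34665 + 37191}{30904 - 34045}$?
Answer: $\frac{842}{1047} \approx 0.8042$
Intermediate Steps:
$- \frac{-34665 + 37191}{30904 - 34045} = - \frac{2526}{-3141} = - \frac{2526 \left(-1\right)}{3141} = \left(-1\right) \left(- \frac{842}{1047}\right) = \frac{842}{1047}$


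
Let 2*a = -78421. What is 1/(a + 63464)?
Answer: 2/48507 ≈ 4.1231e-5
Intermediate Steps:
a = -78421/2 (a = (1/2)*(-78421) = -78421/2 ≈ -39211.)
1/(a + 63464) = 1/(-78421/2 + 63464) = 1/(48507/2) = 2/48507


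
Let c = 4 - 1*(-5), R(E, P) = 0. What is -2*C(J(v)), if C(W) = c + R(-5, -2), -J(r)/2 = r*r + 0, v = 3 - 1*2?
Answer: -18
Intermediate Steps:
v = 1 (v = 3 - 2 = 1)
c = 9 (c = 4 + 5 = 9)
J(r) = -2*r² (J(r) = -2*(r*r + 0) = -2*(r² + 0) = -2*r²)
C(W) = 9 (C(W) = 9 + 0 = 9)
-2*C(J(v)) = -2*9 = -18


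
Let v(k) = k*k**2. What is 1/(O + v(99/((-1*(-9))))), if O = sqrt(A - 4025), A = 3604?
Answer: 1331/1771982 - I*sqrt(421)/1771982 ≈ 0.00075114 - 1.1579e-5*I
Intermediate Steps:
O = I*sqrt(421) (O = sqrt(3604 - 4025) = sqrt(-421) = I*sqrt(421) ≈ 20.518*I)
v(k) = k**3
1/(O + v(99/((-1*(-9))))) = 1/(I*sqrt(421) + (99/((-1*(-9))))**3) = 1/(I*sqrt(421) + (99/9)**3) = 1/(I*sqrt(421) + (99*(1/9))**3) = 1/(I*sqrt(421) + 11**3) = 1/(I*sqrt(421) + 1331) = 1/(1331 + I*sqrt(421))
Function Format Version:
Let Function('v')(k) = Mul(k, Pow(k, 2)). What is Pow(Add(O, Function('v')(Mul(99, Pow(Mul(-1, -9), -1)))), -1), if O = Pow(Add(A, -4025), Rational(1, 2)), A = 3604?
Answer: Add(Rational(1331, 1771982), Mul(Rational(-1, 1771982), I, Pow(421, Rational(1, 2)))) ≈ Add(0.00075114, Mul(-1.1579e-5, I))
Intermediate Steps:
O = Mul(I, Pow(421, Rational(1, 2))) (O = Pow(Add(3604, -4025), Rational(1, 2)) = Pow(-421, Rational(1, 2)) = Mul(I, Pow(421, Rational(1, 2))) ≈ Mul(20.518, I))
Function('v')(k) = Pow(k, 3)
Pow(Add(O, Function('v')(Mul(99, Pow(Mul(-1, -9), -1)))), -1) = Pow(Add(Mul(I, Pow(421, Rational(1, 2))), Pow(Mul(99, Pow(Mul(-1, -9), -1)), 3)), -1) = Pow(Add(Mul(I, Pow(421, Rational(1, 2))), Pow(Mul(99, Pow(9, -1)), 3)), -1) = Pow(Add(Mul(I, Pow(421, Rational(1, 2))), Pow(Mul(99, Rational(1, 9)), 3)), -1) = Pow(Add(Mul(I, Pow(421, Rational(1, 2))), Pow(11, 3)), -1) = Pow(Add(Mul(I, Pow(421, Rational(1, 2))), 1331), -1) = Pow(Add(1331, Mul(I, Pow(421, Rational(1, 2)))), -1)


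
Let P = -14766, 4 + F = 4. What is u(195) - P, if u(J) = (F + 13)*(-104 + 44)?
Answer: 13986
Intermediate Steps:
F = 0 (F = -4 + 4 = 0)
u(J) = -780 (u(J) = (0 + 13)*(-104 + 44) = 13*(-60) = -780)
u(195) - P = -780 - 1*(-14766) = -780 + 14766 = 13986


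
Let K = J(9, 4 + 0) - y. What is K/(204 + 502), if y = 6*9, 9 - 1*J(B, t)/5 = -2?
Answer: 1/706 ≈ 0.0014164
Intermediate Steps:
J(B, t) = 55 (J(B, t) = 45 - 5*(-2) = 45 + 10 = 55)
y = 54
K = 1 (K = 55 - 1*54 = 55 - 54 = 1)
K/(204 + 502) = 1/(204 + 502) = 1/706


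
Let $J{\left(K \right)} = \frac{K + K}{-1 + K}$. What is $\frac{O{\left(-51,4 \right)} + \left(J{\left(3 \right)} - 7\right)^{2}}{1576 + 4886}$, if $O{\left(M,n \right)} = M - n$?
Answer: $- \frac{13}{2154} \approx -0.0060353$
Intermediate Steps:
$J{\left(K \right)} = \frac{2 K}{-1 + K}$
$\frac{O{\left(-51,4 \right)} + \left(J{\left(3 \right)} - 7\right)^{2}}{1576 + 4886} = \frac{\left(-51 - 4\right) + \left(2 \cdot 3 \frac{1}{-1 + 3} - 7\right)^{2}}{1576 + 4886} = \frac{\left(-51 - 4\right) + \left(2 \cdot 3 \cdot \frac{1}{2} - 7\right)^{2}}{6462} = \left(-55 + \left(2 \cdot 3 \cdot \frac{1}{2} - 7\right)^{2}\right) \frac{1}{6462} = \left(-55 + \left(3 - 7\right)^{2}\right) \frac{1}{6462} = \left(-55 + \left(-4\right)^{2}\right) \frac{1}{6462} = \left(-55 + 16\right) \frac{1}{6462} = \left(-39\right) \frac{1}{6462} = - \frac{13}{2154}$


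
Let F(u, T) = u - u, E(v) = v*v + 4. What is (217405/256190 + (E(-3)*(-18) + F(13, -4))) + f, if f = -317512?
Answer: -16280626067/51238 ≈ -3.1775e+5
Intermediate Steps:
E(v) = 4 + v² (E(v) = v² + 4 = 4 + v²)
F(u, T) = 0
(217405/256190 + (E(-3)*(-18) + F(13, -4))) + f = (217405/256190 + ((4 + (-3)²)*(-18) + 0)) - 317512 = (217405*(1/256190) + ((4 + 9)*(-18) + 0)) - 317512 = (43481/51238 + (13*(-18) + 0)) - 317512 = (43481/51238 + (-234 + 0)) - 317512 = (43481/51238 - 234) - 317512 = -11946211/51238 - 317512 = -16280626067/51238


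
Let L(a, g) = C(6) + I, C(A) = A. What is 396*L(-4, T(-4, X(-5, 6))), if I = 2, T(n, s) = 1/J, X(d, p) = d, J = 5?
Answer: 3168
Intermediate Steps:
T(n, s) = ⅕ (T(n, s) = 1/5 = ⅕)
L(a, g) = 8 (L(a, g) = 6 + 2 = 8)
396*L(-4, T(-4, X(-5, 6))) = 396*8 = 3168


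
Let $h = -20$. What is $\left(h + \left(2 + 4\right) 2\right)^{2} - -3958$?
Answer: $4022$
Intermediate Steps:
$\left(h + \left(2 + 4\right) 2\right)^{2} - -3958 = \left(-20 + \left(2 + 4\right) 2\right)^{2} - -3958 = \left(-20 + 6 \cdot 2\right)^{2} + 3958 = \left(-20 + 12\right)^{2} + 3958 = \left(-8\right)^{2} + 3958 = 64 + 3958 = 4022$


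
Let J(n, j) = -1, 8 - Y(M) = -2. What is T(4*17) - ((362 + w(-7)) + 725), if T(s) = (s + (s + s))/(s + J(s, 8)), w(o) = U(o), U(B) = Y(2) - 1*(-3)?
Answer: -73496/67 ≈ -1097.0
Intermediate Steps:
Y(M) = 10 (Y(M) = 8 - 1*(-2) = 8 + 2 = 10)
U(B) = 13 (U(B) = 10 - 1*(-3) = 10 + 3 = 13)
w(o) = 13
T(s) = 3*s/(-1 + s) (T(s) = (s + (s + s))/(s - 1) = (s + 2*s)/(-1 + s) = (3*s)/(-1 + s) = 3*s/(-1 + s))
T(4*17) - ((362 + w(-7)) + 725) = 3*(4*17)/(-1 + 4*17) - ((362 + 13) + 725) = 3*68/(-1 + 68) - (375 + 725) = 3*68/67 - 1*1100 = 3*68*(1/67) - 1100 = 204/67 - 1100 = -73496/67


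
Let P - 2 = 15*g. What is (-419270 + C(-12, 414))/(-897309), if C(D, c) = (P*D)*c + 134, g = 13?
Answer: 465944/299103 ≈ 1.5578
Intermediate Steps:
P = 197 (P = 2 + 15*13 = 2 + 195 = 197)
C(D, c) = 134 + 197*D*c (C(D, c) = (197*D)*c + 134 = 197*D*c + 134 = 134 + 197*D*c)
(-419270 + C(-12, 414))/(-897309) = (-419270 + (134 + 197*(-12)*414))/(-897309) = (-419270 + (134 - 978696))*(-1/897309) = (-419270 - 978562)*(-1/897309) = -1397832*(-1/897309) = 465944/299103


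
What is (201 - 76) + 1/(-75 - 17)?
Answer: 11499/92 ≈ 124.99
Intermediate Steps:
(201 - 76) + 1/(-75 - 17) = 125 + 1/(-92) = 125 - 1/92 = 11499/92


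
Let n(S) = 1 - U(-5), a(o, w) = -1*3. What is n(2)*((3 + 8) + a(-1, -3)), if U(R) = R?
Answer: 48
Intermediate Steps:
a(o, w) = -3
n(S) = 6 (n(S) = 1 - 1*(-5) = 1 + 5 = 6)
n(2)*((3 + 8) + a(-1, -3)) = 6*((3 + 8) - 3) = 6*(11 - 3) = 6*8 = 48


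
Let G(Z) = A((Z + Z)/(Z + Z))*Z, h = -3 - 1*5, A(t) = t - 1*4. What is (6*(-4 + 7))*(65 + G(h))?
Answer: 1602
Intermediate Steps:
A(t) = -4 + t (A(t) = t - 4 = -4 + t)
h = -8 (h = -3 - 5 = -8)
G(Z) = -3*Z (G(Z) = (-4 + (Z + Z)/(Z + Z))*Z = (-4 + (2*Z)/((2*Z)))*Z = (-4 + (2*Z)*(1/(2*Z)))*Z = (-4 + 1)*Z = -3*Z)
(6*(-4 + 7))*(65 + G(h)) = (6*(-4 + 7))*(65 - 3*(-8)) = (6*3)*(65 + 24) = 18*89 = 1602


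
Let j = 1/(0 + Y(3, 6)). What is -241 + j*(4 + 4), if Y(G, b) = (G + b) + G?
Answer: -721/3 ≈ -240.33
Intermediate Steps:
Y(G, b) = b + 2*G
j = 1/12 (j = 1/(0 + (6 + 2*3)) = 1/(0 + (6 + 6)) = 1/(0 + 12) = 1/12 ≈ 0.083333)
-241 + j*(4 + 4) = -241 + (4 + 4)/12 = -241 + (1/12)*8 = -241 + ⅔ = -721/3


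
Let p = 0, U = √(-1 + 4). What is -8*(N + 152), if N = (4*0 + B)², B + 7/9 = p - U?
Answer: -100832/81 - 112*√3/9 ≈ -1266.4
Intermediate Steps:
U = √3 ≈ 1.7320
B = -7/9 - √3 (B = -7/9 + (0 - √3) = -7/9 - √3 ≈ -2.5098)
N = (-7/9 - √3)² (N = (4*0 + (-7/9 - √3))² = (0 + (-7/9 - √3))² = (-7/9 - √3)² ≈ 6.2992)
-8*(N + 152) = -8*((292/81 + 14*√3/9) + 152) = -8*(12604/81 + 14*√3/9) = -100832/81 - 112*√3/9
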